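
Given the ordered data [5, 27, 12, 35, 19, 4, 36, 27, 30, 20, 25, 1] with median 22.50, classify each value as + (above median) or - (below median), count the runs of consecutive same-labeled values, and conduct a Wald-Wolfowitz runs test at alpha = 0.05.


Step 1: Compute median = 22.50; label A = above, B = below.
Labels in order: BABABBAAABAB  (n_A = 6, n_B = 6)
Step 2: Count runs R = 9.
Step 3: Under H0 (random ordering), E[R] = 2*n_A*n_B/(n_A+n_B) + 1 = 2*6*6/12 + 1 = 7.0000.
        Var[R] = 2*n_A*n_B*(2*n_A*n_B - n_A - n_B) / ((n_A+n_B)^2 * (n_A+n_B-1)) = 4320/1584 = 2.7273.
        SD[R] = 1.6514.
Step 4: Continuity-corrected z = (R - 0.5 - E[R]) / SD[R] = (9 - 0.5 - 7.0000) / 1.6514 = 0.9083.
Step 5: Two-sided p-value via normal approximation = 2*(1 - Phi(|z|)) = 0.363722.
Step 6: alpha = 0.05. fail to reject H0.

R = 9, z = 0.9083, p = 0.363722, fail to reject H0.


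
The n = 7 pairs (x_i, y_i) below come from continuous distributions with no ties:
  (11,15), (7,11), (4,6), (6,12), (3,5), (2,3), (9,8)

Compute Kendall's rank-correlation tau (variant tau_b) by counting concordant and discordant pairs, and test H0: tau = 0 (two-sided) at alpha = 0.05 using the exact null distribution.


Step 1: Enumerate the 21 unordered pairs (i,j) with i<j and classify each by sign(x_j-x_i) * sign(y_j-y_i).
  (1,2):dx=-4,dy=-4->C; (1,3):dx=-7,dy=-9->C; (1,4):dx=-5,dy=-3->C; (1,5):dx=-8,dy=-10->C
  (1,6):dx=-9,dy=-12->C; (1,7):dx=-2,dy=-7->C; (2,3):dx=-3,dy=-5->C; (2,4):dx=-1,dy=+1->D
  (2,5):dx=-4,dy=-6->C; (2,6):dx=-5,dy=-8->C; (2,7):dx=+2,dy=-3->D; (3,4):dx=+2,dy=+6->C
  (3,5):dx=-1,dy=-1->C; (3,6):dx=-2,dy=-3->C; (3,7):dx=+5,dy=+2->C; (4,5):dx=-3,dy=-7->C
  (4,6):dx=-4,dy=-9->C; (4,7):dx=+3,dy=-4->D; (5,6):dx=-1,dy=-2->C; (5,7):dx=+6,dy=+3->C
  (6,7):dx=+7,dy=+5->C
Step 2: C = 18, D = 3, total pairs = 21.
Step 3: tau = (C - D)/(n(n-1)/2) = (18 - 3)/21 = 0.714286.
Step 4: Exact two-sided p-value (enumerate n! = 5040 permutations of y under H0): p = 0.030159.
Step 5: alpha = 0.05. reject H0.

tau_b = 0.7143 (C=18, D=3), p = 0.030159, reject H0.


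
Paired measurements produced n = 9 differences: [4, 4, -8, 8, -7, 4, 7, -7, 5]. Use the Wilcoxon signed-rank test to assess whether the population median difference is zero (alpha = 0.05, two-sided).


Step 1: Drop any zero differences (none here) and take |d_i|.
|d| = [4, 4, 8, 8, 7, 4, 7, 7, 5]
Step 2: Midrank |d_i| (ties get averaged ranks).
ranks: |4|->2, |4|->2, |8|->8.5, |8|->8.5, |7|->6, |4|->2, |7|->6, |7|->6, |5|->4
Step 3: Attach original signs; sum ranks with positive sign and with negative sign.
W+ = 2 + 2 + 8.5 + 2 + 6 + 4 = 24.5
W- = 8.5 + 6 + 6 = 20.5
(Check: W+ + W- = 45 should equal n(n+1)/2 = 45.)
Step 4: Test statistic W = min(W+, W-) = 20.5.
Step 5: Ties in |d|, so use the tie-corrected normal approximation.
        E[W] = n(n+1)/4 = 9*10/4 = 22.5.
        Tie groups: |d|=4 (t=3), |d|=7 (t=3), |d|=8 (t=2); sum(t^3 - t) = 54.
        Var[W] = n(n+1)(2n+1)/24 - sum(t^3-t)/48 = 1710/24 - 54/48 = 70.125.
        z = (W - E[W]) / sqrt(Var[W]) = (20.5 - 22.5) / 8.3741 = -0.2388.
        Two-sided p = 2*Phi(z) = 0.811235.
Step 6: alpha = 0.05. fail to reject H0.

W+ = 24.5, W- = 20.5, W = min = 20.5, p = 0.811235, fail to reject H0.


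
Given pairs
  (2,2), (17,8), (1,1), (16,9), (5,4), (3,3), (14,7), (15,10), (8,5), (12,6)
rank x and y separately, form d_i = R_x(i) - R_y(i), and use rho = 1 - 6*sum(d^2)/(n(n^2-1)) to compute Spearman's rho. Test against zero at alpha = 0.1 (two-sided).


Step 1: Rank x and y separately (midranks; no ties here).
rank(x): 2->2, 17->10, 1->1, 16->9, 5->4, 3->3, 14->7, 15->8, 8->5, 12->6
rank(y): 2->2, 8->8, 1->1, 9->9, 4->4, 3->3, 7->7, 10->10, 5->5, 6->6
Step 2: d_i = R_x(i) - R_y(i); compute d_i^2.
  (2-2)^2=0, (10-8)^2=4, (1-1)^2=0, (9-9)^2=0, (4-4)^2=0, (3-3)^2=0, (7-7)^2=0, (8-10)^2=4, (5-5)^2=0, (6-6)^2=0
sum(d^2) = 8.
Step 3: rho = 1 - 6*8 / (10*(10^2 - 1)) = 1 - 48/990 = 0.951515.
Step 4: Under H0, t = rho * sqrt((n-2)/(1-rho^2)) = 8.7493 ~ t(8).
Step 5: Two-sided p-value from the t-distribution with 8 df = 0.000023.
Step 6: alpha = 0.1. reject H0.

rho = 0.9515, p = 0.000023, reject H0 at alpha = 0.1.


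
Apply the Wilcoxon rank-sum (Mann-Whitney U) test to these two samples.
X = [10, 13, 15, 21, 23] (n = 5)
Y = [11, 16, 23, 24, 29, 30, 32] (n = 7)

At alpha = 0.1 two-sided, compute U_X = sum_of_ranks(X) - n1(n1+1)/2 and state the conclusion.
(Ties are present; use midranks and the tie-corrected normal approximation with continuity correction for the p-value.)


Step 1: Combine and sort all 12 observations; assign midranks.
sorted (value, group): (10,X), (11,Y), (13,X), (15,X), (16,Y), (21,X), (23,X), (23,Y), (24,Y), (29,Y), (30,Y), (32,Y)
ranks: 10->1, 11->2, 13->3, 15->4, 16->5, 21->6, 23->7.5, 23->7.5, 24->9, 29->10, 30->11, 32->12
Step 2: Rank sum for X: R1 = 1 + 3 + 4 + 6 + 7.5 = 21.5.
Step 3: U_X = R1 - n1(n1+1)/2 = 21.5 - 5*6/2 = 21.5 - 15 = 6.5.
       U_Y = n1*n2 - U_X = 35 - 6.5 = 28.5.
Step 4: Ties are present, so use the tie-corrected normal approximation (with continuity correction) for the p-value.
Step 5: p-value = 0.087602; compare to alpha = 0.1. reject H0.

U_X = 6.5, p = 0.087602, reject H0 at alpha = 0.1.


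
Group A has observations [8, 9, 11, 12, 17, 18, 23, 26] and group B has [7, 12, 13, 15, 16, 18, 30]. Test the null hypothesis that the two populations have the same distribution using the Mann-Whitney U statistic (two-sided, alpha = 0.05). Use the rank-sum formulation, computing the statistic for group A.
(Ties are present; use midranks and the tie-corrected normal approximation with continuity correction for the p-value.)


Step 1: Combine and sort all 15 observations; assign midranks.
sorted (value, group): (7,Y), (8,X), (9,X), (11,X), (12,X), (12,Y), (13,Y), (15,Y), (16,Y), (17,X), (18,X), (18,Y), (23,X), (26,X), (30,Y)
ranks: 7->1, 8->2, 9->3, 11->4, 12->5.5, 12->5.5, 13->7, 15->8, 16->9, 17->10, 18->11.5, 18->11.5, 23->13, 26->14, 30->15
Step 2: Rank sum for X: R1 = 2 + 3 + 4 + 5.5 + 10 + 11.5 + 13 + 14 = 63.
Step 3: U_X = R1 - n1(n1+1)/2 = 63 - 8*9/2 = 63 - 36 = 27.
       U_Y = n1*n2 - U_X = 56 - 27 = 29.
Step 4: Ties are present, so use the tie-corrected normal approximation (with continuity correction) for the p-value.
Step 5: p-value = 0.953775; compare to alpha = 0.05. fail to reject H0.

U_X = 27, p = 0.953775, fail to reject H0 at alpha = 0.05.


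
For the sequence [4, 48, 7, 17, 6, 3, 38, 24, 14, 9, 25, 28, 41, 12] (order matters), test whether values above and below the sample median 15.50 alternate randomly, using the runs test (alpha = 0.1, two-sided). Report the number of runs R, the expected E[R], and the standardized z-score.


Step 1: Compute median = 15.50; label A = above, B = below.
Labels in order: BABABBAABBAAAB  (n_A = 7, n_B = 7)
Step 2: Count runs R = 9.
Step 3: Under H0 (random ordering), E[R] = 2*n_A*n_B/(n_A+n_B) + 1 = 2*7*7/14 + 1 = 8.0000.
        Var[R] = 2*n_A*n_B*(2*n_A*n_B - n_A - n_B) / ((n_A+n_B)^2 * (n_A+n_B-1)) = 8232/2548 = 3.2308.
        SD[R] = 1.7974.
Step 4: Continuity-corrected z = (R - 0.5 - E[R]) / SD[R] = (9 - 0.5 - 8.0000) / 1.7974 = 0.2782.
Step 5: Two-sided p-value via normal approximation = 2*(1 - Phi(|z|)) = 0.780879.
Step 6: alpha = 0.1. fail to reject H0.

R = 9, z = 0.2782, p = 0.780879, fail to reject H0.


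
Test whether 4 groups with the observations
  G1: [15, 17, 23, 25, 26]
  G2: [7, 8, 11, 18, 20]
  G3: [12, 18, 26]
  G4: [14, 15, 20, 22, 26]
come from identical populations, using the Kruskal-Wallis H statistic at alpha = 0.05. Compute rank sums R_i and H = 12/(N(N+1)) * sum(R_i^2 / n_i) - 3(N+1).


Step 1: Combine all N = 18 observations and assign midranks.
sorted (value, group, rank): (7,G2,1), (8,G2,2), (11,G2,3), (12,G3,4), (14,G4,5), (15,G1,6.5), (15,G4,6.5), (17,G1,8), (18,G2,9.5), (18,G3,9.5), (20,G2,11.5), (20,G4,11.5), (22,G4,13), (23,G1,14), (25,G1,15), (26,G1,17), (26,G3,17), (26,G4,17)
Step 2: Sum ranks within each group.
R_1 = 60.5 (n_1 = 5)
R_2 = 27 (n_2 = 5)
R_3 = 30.5 (n_3 = 3)
R_4 = 53 (n_4 = 5)
Step 3: H = 12/(N(N+1)) * sum(R_i^2/n_i) - 3(N+1)
     = 12/(18*19) * (60.5^2/5 + 27^2/5 + 30.5^2/3 + 53^2/5) - 3*19
     = 0.035088 * 1749.73 - 57
     = 4.394152.
Step 4: Ties present; correction factor C = 1 - 42/(18^3 - 18) = 0.992776. Corrected H = 4.394152 / 0.992776 = 4.426126.
Step 5: Under H0, H ~ chi^2(3); p-value = 0.218975.
Step 6: alpha = 0.05. fail to reject H0.

H = 4.4261, df = 3, p = 0.218975, fail to reject H0.


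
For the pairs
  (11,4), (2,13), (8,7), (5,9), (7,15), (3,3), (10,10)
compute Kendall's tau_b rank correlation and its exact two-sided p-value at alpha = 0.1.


Step 1: Enumerate the 21 unordered pairs (i,j) with i<j and classify each by sign(x_j-x_i) * sign(y_j-y_i).
  (1,2):dx=-9,dy=+9->D; (1,3):dx=-3,dy=+3->D; (1,4):dx=-6,dy=+5->D; (1,5):dx=-4,dy=+11->D
  (1,6):dx=-8,dy=-1->C; (1,7):dx=-1,dy=+6->D; (2,3):dx=+6,dy=-6->D; (2,4):dx=+3,dy=-4->D
  (2,5):dx=+5,dy=+2->C; (2,6):dx=+1,dy=-10->D; (2,7):dx=+8,dy=-3->D; (3,4):dx=-3,dy=+2->D
  (3,5):dx=-1,dy=+8->D; (3,6):dx=-5,dy=-4->C; (3,7):dx=+2,dy=+3->C; (4,5):dx=+2,dy=+6->C
  (4,6):dx=-2,dy=-6->C; (4,7):dx=+5,dy=+1->C; (5,6):dx=-4,dy=-12->C; (5,7):dx=+3,dy=-5->D
  (6,7):dx=+7,dy=+7->C
Step 2: C = 9, D = 12, total pairs = 21.
Step 3: tau = (C - D)/(n(n-1)/2) = (9 - 12)/21 = -0.142857.
Step 4: Exact two-sided p-value (enumerate n! = 5040 permutations of y under H0): p = 0.772619.
Step 5: alpha = 0.1. fail to reject H0.

tau_b = -0.1429 (C=9, D=12), p = 0.772619, fail to reject H0.


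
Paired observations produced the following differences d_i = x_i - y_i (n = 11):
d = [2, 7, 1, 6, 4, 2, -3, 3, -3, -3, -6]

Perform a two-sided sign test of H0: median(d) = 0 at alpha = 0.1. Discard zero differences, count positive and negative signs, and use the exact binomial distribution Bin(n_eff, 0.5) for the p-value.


Step 1: Discard zero differences. Original n = 11; n_eff = number of nonzero differences = 11.
Nonzero differences (with sign): +2, +7, +1, +6, +4, +2, -3, +3, -3, -3, -6
Step 2: Count signs: positive = 7, negative = 4.
Step 3: Under H0: P(positive) = 0.5, so the number of positives S ~ Bin(11, 0.5).
Step 4: Two-sided exact p-value = sum of Bin(11,0.5) probabilities at or below the observed probability = 0.548828.
Step 5: alpha = 0.1. fail to reject H0.

n_eff = 11, pos = 7, neg = 4, p = 0.548828, fail to reject H0.


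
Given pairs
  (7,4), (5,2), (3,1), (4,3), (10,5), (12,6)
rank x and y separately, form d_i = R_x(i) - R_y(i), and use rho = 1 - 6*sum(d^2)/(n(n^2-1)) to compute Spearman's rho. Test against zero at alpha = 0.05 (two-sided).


Step 1: Rank x and y separately (midranks; no ties here).
rank(x): 7->4, 5->3, 3->1, 4->2, 10->5, 12->6
rank(y): 4->4, 2->2, 1->1, 3->3, 5->5, 6->6
Step 2: d_i = R_x(i) - R_y(i); compute d_i^2.
  (4-4)^2=0, (3-2)^2=1, (1-1)^2=0, (2-3)^2=1, (5-5)^2=0, (6-6)^2=0
sum(d^2) = 2.
Step 3: rho = 1 - 6*2 / (6*(6^2 - 1)) = 1 - 12/210 = 0.942857.
Step 4: Under H0, t = rho * sqrt((n-2)/(1-rho^2)) = 5.6595 ~ t(4).
Step 5: Two-sided p-value from the t-distribution with 4 df = 0.004805.
Step 6: alpha = 0.05. reject H0.

rho = 0.9429, p = 0.004805, reject H0 at alpha = 0.05.


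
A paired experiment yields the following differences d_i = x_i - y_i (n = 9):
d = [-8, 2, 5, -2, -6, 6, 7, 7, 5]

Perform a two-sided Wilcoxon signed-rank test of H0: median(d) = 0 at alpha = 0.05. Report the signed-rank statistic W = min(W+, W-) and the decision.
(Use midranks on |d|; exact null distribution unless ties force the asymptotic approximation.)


Step 1: Drop any zero differences (none here) and take |d_i|.
|d| = [8, 2, 5, 2, 6, 6, 7, 7, 5]
Step 2: Midrank |d_i| (ties get averaged ranks).
ranks: |8|->9, |2|->1.5, |5|->3.5, |2|->1.5, |6|->5.5, |6|->5.5, |7|->7.5, |7|->7.5, |5|->3.5
Step 3: Attach original signs; sum ranks with positive sign and with negative sign.
W+ = 1.5 + 3.5 + 5.5 + 7.5 + 7.5 + 3.5 = 29
W- = 9 + 1.5 + 5.5 = 16
(Check: W+ + W- = 45 should equal n(n+1)/2 = 45.)
Step 4: Test statistic W = min(W+, W-) = 16.
Step 5: Ties in |d|, so use the tie-corrected normal approximation.
        E[W] = n(n+1)/4 = 9*10/4 = 22.5.
        Tie groups: |d|=2 (t=2), |d|=5 (t=2), |d|=6 (t=2), |d|=7 (t=2); sum(t^3 - t) = 24.
        Var[W] = n(n+1)(2n+1)/24 - sum(t^3-t)/48 = 1710/24 - 24/48 = 70.75.
        z = (W - E[W]) / sqrt(Var[W]) = (16 - 22.5) / 8.4113 = -0.7728.
        Two-sided p = 2*Phi(z) = 0.439659.
Step 6: alpha = 0.05. fail to reject H0.

W+ = 29, W- = 16, W = min = 16, p = 0.439659, fail to reject H0.


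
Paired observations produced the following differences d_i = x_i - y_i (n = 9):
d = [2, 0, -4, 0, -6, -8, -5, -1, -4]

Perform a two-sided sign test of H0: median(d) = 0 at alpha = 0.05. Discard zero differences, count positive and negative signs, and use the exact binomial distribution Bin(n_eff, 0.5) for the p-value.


Step 1: Discard zero differences. Original n = 9; n_eff = number of nonzero differences = 7.
Nonzero differences (with sign): +2, -4, -6, -8, -5, -1, -4
Step 2: Count signs: positive = 1, negative = 6.
Step 3: Under H0: P(positive) = 0.5, so the number of positives S ~ Bin(7, 0.5).
Step 4: Two-sided exact p-value = sum of Bin(7,0.5) probabilities at or below the observed probability = 0.125000.
Step 5: alpha = 0.05. fail to reject H0.

n_eff = 7, pos = 1, neg = 6, p = 0.125000, fail to reject H0.


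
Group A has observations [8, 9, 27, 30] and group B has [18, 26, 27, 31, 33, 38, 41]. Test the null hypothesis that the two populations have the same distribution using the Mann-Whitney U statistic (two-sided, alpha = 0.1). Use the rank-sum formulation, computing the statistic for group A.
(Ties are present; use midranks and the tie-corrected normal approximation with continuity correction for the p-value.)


Step 1: Combine and sort all 11 observations; assign midranks.
sorted (value, group): (8,X), (9,X), (18,Y), (26,Y), (27,X), (27,Y), (30,X), (31,Y), (33,Y), (38,Y), (41,Y)
ranks: 8->1, 9->2, 18->3, 26->4, 27->5.5, 27->5.5, 30->7, 31->8, 33->9, 38->10, 41->11
Step 2: Rank sum for X: R1 = 1 + 2 + 5.5 + 7 = 15.5.
Step 3: U_X = R1 - n1(n1+1)/2 = 15.5 - 4*5/2 = 15.5 - 10 = 5.5.
       U_Y = n1*n2 - U_X = 28 - 5.5 = 22.5.
Step 4: Ties are present, so use the tie-corrected normal approximation (with continuity correction) for the p-value.
Step 5: p-value = 0.129695; compare to alpha = 0.1. fail to reject H0.

U_X = 5.5, p = 0.129695, fail to reject H0 at alpha = 0.1.


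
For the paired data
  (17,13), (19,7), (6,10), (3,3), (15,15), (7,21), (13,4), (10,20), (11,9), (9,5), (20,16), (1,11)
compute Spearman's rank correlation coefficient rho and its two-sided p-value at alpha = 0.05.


Step 1: Rank x and y separately (midranks; no ties here).
rank(x): 17->10, 19->11, 6->3, 3->2, 15->9, 7->4, 13->8, 10->6, 11->7, 9->5, 20->12, 1->1
rank(y): 13->8, 7->4, 10->6, 3->1, 15->9, 21->12, 4->2, 20->11, 9->5, 5->3, 16->10, 11->7
Step 2: d_i = R_x(i) - R_y(i); compute d_i^2.
  (10-8)^2=4, (11-4)^2=49, (3-6)^2=9, (2-1)^2=1, (9-9)^2=0, (4-12)^2=64, (8-2)^2=36, (6-11)^2=25, (7-5)^2=4, (5-3)^2=4, (12-10)^2=4, (1-7)^2=36
sum(d^2) = 236.
Step 3: rho = 1 - 6*236 / (12*(12^2 - 1)) = 1 - 1416/1716 = 0.174825.
Step 4: Under H0, t = rho * sqrt((n-2)/(1-rho^2)) = 0.5615 ~ t(10).
Step 5: Two-sided p-value from the t-distribution with 10 df = 0.586824.
Step 6: alpha = 0.05. fail to reject H0.

rho = 0.1748, p = 0.586824, fail to reject H0 at alpha = 0.05.


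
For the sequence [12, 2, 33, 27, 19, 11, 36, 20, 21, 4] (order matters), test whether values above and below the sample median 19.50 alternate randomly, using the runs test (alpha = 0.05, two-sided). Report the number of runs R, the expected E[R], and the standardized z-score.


Step 1: Compute median = 19.50; label A = above, B = below.
Labels in order: BBAABBAAAB  (n_A = 5, n_B = 5)
Step 2: Count runs R = 5.
Step 3: Under H0 (random ordering), E[R] = 2*n_A*n_B/(n_A+n_B) + 1 = 2*5*5/10 + 1 = 6.0000.
        Var[R] = 2*n_A*n_B*(2*n_A*n_B - n_A - n_B) / ((n_A+n_B)^2 * (n_A+n_B-1)) = 2000/900 = 2.2222.
        SD[R] = 1.4907.
Step 4: Continuity-corrected z = (R + 0.5 - E[R]) / SD[R] = (5 + 0.5 - 6.0000) / 1.4907 = -0.3354.
Step 5: Two-sided p-value via normal approximation = 2*(1 - Phi(|z|)) = 0.737316.
Step 6: alpha = 0.05. fail to reject H0.

R = 5, z = -0.3354, p = 0.737316, fail to reject H0.


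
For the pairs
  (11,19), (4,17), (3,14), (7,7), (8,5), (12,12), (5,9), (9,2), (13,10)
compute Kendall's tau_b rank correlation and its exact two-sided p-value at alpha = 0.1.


Step 1: Enumerate the 36 unordered pairs (i,j) with i<j and classify each by sign(x_j-x_i) * sign(y_j-y_i).
  (1,2):dx=-7,dy=-2->C; (1,3):dx=-8,dy=-5->C; (1,4):dx=-4,dy=-12->C; (1,5):dx=-3,dy=-14->C
  (1,6):dx=+1,dy=-7->D; (1,7):dx=-6,dy=-10->C; (1,8):dx=-2,dy=-17->C; (1,9):dx=+2,dy=-9->D
  (2,3):dx=-1,dy=-3->C; (2,4):dx=+3,dy=-10->D; (2,5):dx=+4,dy=-12->D; (2,6):dx=+8,dy=-5->D
  (2,7):dx=+1,dy=-8->D; (2,8):dx=+5,dy=-15->D; (2,9):dx=+9,dy=-7->D; (3,4):dx=+4,dy=-7->D
  (3,5):dx=+5,dy=-9->D; (3,6):dx=+9,dy=-2->D; (3,7):dx=+2,dy=-5->D; (3,8):dx=+6,dy=-12->D
  (3,9):dx=+10,dy=-4->D; (4,5):dx=+1,dy=-2->D; (4,6):dx=+5,dy=+5->C; (4,7):dx=-2,dy=+2->D
  (4,8):dx=+2,dy=-5->D; (4,9):dx=+6,dy=+3->C; (5,6):dx=+4,dy=+7->C; (5,7):dx=-3,dy=+4->D
  (5,8):dx=+1,dy=-3->D; (5,9):dx=+5,dy=+5->C; (6,7):dx=-7,dy=-3->C; (6,8):dx=-3,dy=-10->C
  (6,9):dx=+1,dy=-2->D; (7,8):dx=+4,dy=-7->D; (7,9):dx=+8,dy=+1->C; (8,9):dx=+4,dy=+8->C
Step 2: C = 15, D = 21, total pairs = 36.
Step 3: tau = (C - D)/(n(n-1)/2) = (15 - 21)/36 = -0.166667.
Step 4: Exact two-sided p-value (enumerate n! = 362880 permutations of y under H0): p = 0.612202.
Step 5: alpha = 0.1. fail to reject H0.

tau_b = -0.1667 (C=15, D=21), p = 0.612202, fail to reject H0.


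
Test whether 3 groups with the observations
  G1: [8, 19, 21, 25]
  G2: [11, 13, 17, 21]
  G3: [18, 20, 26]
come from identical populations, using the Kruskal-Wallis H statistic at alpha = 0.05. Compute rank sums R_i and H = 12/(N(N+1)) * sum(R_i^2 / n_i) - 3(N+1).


Step 1: Combine all N = 11 observations and assign midranks.
sorted (value, group, rank): (8,G1,1), (11,G2,2), (13,G2,3), (17,G2,4), (18,G3,5), (19,G1,6), (20,G3,7), (21,G1,8.5), (21,G2,8.5), (25,G1,10), (26,G3,11)
Step 2: Sum ranks within each group.
R_1 = 25.5 (n_1 = 4)
R_2 = 17.5 (n_2 = 4)
R_3 = 23 (n_3 = 3)
Step 3: H = 12/(N(N+1)) * sum(R_i^2/n_i) - 3(N+1)
     = 12/(11*12) * (25.5^2/4 + 17.5^2/4 + 23^2/3) - 3*12
     = 0.090909 * 415.458 - 36
     = 1.768939.
Step 4: Ties present; correction factor C = 1 - 6/(11^3 - 11) = 0.995455. Corrected H = 1.768939 / 0.995455 = 1.777017.
Step 5: Under H0, H ~ chi^2(2); p-value = 0.411269.
Step 6: alpha = 0.05. fail to reject H0.

H = 1.7770, df = 2, p = 0.411269, fail to reject H0.


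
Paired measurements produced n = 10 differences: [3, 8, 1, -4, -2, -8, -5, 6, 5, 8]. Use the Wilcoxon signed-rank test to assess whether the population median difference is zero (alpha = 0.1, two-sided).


Step 1: Drop any zero differences (none here) and take |d_i|.
|d| = [3, 8, 1, 4, 2, 8, 5, 6, 5, 8]
Step 2: Midrank |d_i| (ties get averaged ranks).
ranks: |3|->3, |8|->9, |1|->1, |4|->4, |2|->2, |8|->9, |5|->5.5, |6|->7, |5|->5.5, |8|->9
Step 3: Attach original signs; sum ranks with positive sign and with negative sign.
W+ = 3 + 9 + 1 + 7 + 5.5 + 9 = 34.5
W- = 4 + 2 + 9 + 5.5 = 20.5
(Check: W+ + W- = 55 should equal n(n+1)/2 = 55.)
Step 4: Test statistic W = min(W+, W-) = 20.5.
Step 5: Ties in |d|, so use the tie-corrected normal approximation.
        E[W] = n(n+1)/4 = 10*11/4 = 27.5.
        Tie groups: |d|=5 (t=2), |d|=8 (t=3); sum(t^3 - t) = 30.
        Var[W] = n(n+1)(2n+1)/24 - sum(t^3-t)/48 = 2310/24 - 30/48 = 95.625.
        z = (W - E[W]) / sqrt(Var[W]) = (20.5 - 27.5) / 9.7788 = -0.7158.
        Two-sided p = 2*Phi(z) = 0.474094.
Step 6: alpha = 0.1. fail to reject H0.

W+ = 34.5, W- = 20.5, W = min = 20.5, p = 0.474094, fail to reject H0.


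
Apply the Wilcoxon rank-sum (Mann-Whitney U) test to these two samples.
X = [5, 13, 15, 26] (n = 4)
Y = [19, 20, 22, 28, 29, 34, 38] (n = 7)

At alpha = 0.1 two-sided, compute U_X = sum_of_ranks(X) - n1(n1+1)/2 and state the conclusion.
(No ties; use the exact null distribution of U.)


Step 1: Combine and sort all 11 observations; assign midranks.
sorted (value, group): (5,X), (13,X), (15,X), (19,Y), (20,Y), (22,Y), (26,X), (28,Y), (29,Y), (34,Y), (38,Y)
ranks: 5->1, 13->2, 15->3, 19->4, 20->5, 22->6, 26->7, 28->8, 29->9, 34->10, 38->11
Step 2: Rank sum for X: R1 = 1 + 2 + 3 + 7 = 13.
Step 3: U_X = R1 - n1(n1+1)/2 = 13 - 4*5/2 = 13 - 10 = 3.
       U_Y = n1*n2 - U_X = 28 - 3 = 25.
Step 4: No ties, so the exact null distribution of U (based on enumerating the C(11,4) = 330 equally likely rank assignments) gives the two-sided p-value.
Step 5: p-value = 0.042424; compare to alpha = 0.1. reject H0.

U_X = 3, p = 0.042424, reject H0 at alpha = 0.1.


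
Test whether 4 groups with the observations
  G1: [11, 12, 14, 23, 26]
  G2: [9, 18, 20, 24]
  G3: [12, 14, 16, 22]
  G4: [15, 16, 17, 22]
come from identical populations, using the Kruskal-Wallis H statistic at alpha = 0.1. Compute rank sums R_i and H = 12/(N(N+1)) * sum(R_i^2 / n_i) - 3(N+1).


Step 1: Combine all N = 17 observations and assign midranks.
sorted (value, group, rank): (9,G2,1), (11,G1,2), (12,G1,3.5), (12,G3,3.5), (14,G1,5.5), (14,G3,5.5), (15,G4,7), (16,G3,8.5), (16,G4,8.5), (17,G4,10), (18,G2,11), (20,G2,12), (22,G3,13.5), (22,G4,13.5), (23,G1,15), (24,G2,16), (26,G1,17)
Step 2: Sum ranks within each group.
R_1 = 43 (n_1 = 5)
R_2 = 40 (n_2 = 4)
R_3 = 31 (n_3 = 4)
R_4 = 39 (n_4 = 4)
Step 3: H = 12/(N(N+1)) * sum(R_i^2/n_i) - 3(N+1)
     = 12/(17*18) * (43^2/5 + 40^2/4 + 31^2/4 + 39^2/4) - 3*18
     = 0.039216 * 1390.3 - 54
     = 0.521569.
Step 4: Ties present; correction factor C = 1 - 24/(17^3 - 17) = 0.995098. Corrected H = 0.521569 / 0.995098 = 0.524138.
Step 5: Under H0, H ~ chi^2(3); p-value = 0.913557.
Step 6: alpha = 0.1. fail to reject H0.

H = 0.5241, df = 3, p = 0.913557, fail to reject H0.


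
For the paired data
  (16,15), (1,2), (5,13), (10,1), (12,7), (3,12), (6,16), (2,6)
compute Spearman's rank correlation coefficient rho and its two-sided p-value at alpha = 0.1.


Step 1: Rank x and y separately (midranks; no ties here).
rank(x): 16->8, 1->1, 5->4, 10->6, 12->7, 3->3, 6->5, 2->2
rank(y): 15->7, 2->2, 13->6, 1->1, 7->4, 12->5, 16->8, 6->3
Step 2: d_i = R_x(i) - R_y(i); compute d_i^2.
  (8-7)^2=1, (1-2)^2=1, (4-6)^2=4, (6-1)^2=25, (7-4)^2=9, (3-5)^2=4, (5-8)^2=9, (2-3)^2=1
sum(d^2) = 54.
Step 3: rho = 1 - 6*54 / (8*(8^2 - 1)) = 1 - 324/504 = 0.357143.
Step 4: Under H0, t = rho * sqrt((n-2)/(1-rho^2)) = 0.9366 ~ t(6).
Step 5: Two-sided p-value from the t-distribution with 6 df = 0.385121.
Step 6: alpha = 0.1. fail to reject H0.

rho = 0.3571, p = 0.385121, fail to reject H0 at alpha = 0.1.


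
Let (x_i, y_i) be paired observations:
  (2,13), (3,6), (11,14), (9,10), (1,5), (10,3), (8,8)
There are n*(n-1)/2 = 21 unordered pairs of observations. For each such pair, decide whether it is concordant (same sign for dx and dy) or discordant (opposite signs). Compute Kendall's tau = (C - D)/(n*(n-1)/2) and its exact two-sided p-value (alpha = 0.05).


Step 1: Enumerate the 21 unordered pairs (i,j) with i<j and classify each by sign(x_j-x_i) * sign(y_j-y_i).
  (1,2):dx=+1,dy=-7->D; (1,3):dx=+9,dy=+1->C; (1,4):dx=+7,dy=-3->D; (1,5):dx=-1,dy=-8->C
  (1,6):dx=+8,dy=-10->D; (1,7):dx=+6,dy=-5->D; (2,3):dx=+8,dy=+8->C; (2,4):dx=+6,dy=+4->C
  (2,5):dx=-2,dy=-1->C; (2,6):dx=+7,dy=-3->D; (2,7):dx=+5,dy=+2->C; (3,4):dx=-2,dy=-4->C
  (3,5):dx=-10,dy=-9->C; (3,6):dx=-1,dy=-11->C; (3,7):dx=-3,dy=-6->C; (4,5):dx=-8,dy=-5->C
  (4,6):dx=+1,dy=-7->D; (4,7):dx=-1,dy=-2->C; (5,6):dx=+9,dy=-2->D; (5,7):dx=+7,dy=+3->C
  (6,7):dx=-2,dy=+5->D
Step 2: C = 13, D = 8, total pairs = 21.
Step 3: tau = (C - D)/(n(n-1)/2) = (13 - 8)/21 = 0.238095.
Step 4: Exact two-sided p-value (enumerate n! = 5040 permutations of y under H0): p = 0.561905.
Step 5: alpha = 0.05. fail to reject H0.

tau_b = 0.2381 (C=13, D=8), p = 0.561905, fail to reject H0.


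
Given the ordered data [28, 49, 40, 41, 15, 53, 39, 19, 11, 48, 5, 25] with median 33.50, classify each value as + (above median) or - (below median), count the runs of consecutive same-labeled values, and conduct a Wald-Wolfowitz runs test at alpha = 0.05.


Step 1: Compute median = 33.50; label A = above, B = below.
Labels in order: BAAABAABBABB  (n_A = 6, n_B = 6)
Step 2: Count runs R = 7.
Step 3: Under H0 (random ordering), E[R] = 2*n_A*n_B/(n_A+n_B) + 1 = 2*6*6/12 + 1 = 7.0000.
        Var[R] = 2*n_A*n_B*(2*n_A*n_B - n_A - n_B) / ((n_A+n_B)^2 * (n_A+n_B-1)) = 4320/1584 = 2.7273.
        SD[R] = 1.6514.
Step 4: R = E[R], so z = 0 with no continuity correction.
Step 5: Two-sided p-value via normal approximation = 2*(1 - Phi(|z|)) = 1.000000.
Step 6: alpha = 0.05. fail to reject H0.

R = 7, z = 0.0000, p = 1.000000, fail to reject H0.


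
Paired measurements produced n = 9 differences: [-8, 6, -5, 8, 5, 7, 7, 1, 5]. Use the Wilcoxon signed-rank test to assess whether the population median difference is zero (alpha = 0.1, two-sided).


Step 1: Drop any zero differences (none here) and take |d_i|.
|d| = [8, 6, 5, 8, 5, 7, 7, 1, 5]
Step 2: Midrank |d_i| (ties get averaged ranks).
ranks: |8|->8.5, |6|->5, |5|->3, |8|->8.5, |5|->3, |7|->6.5, |7|->6.5, |1|->1, |5|->3
Step 3: Attach original signs; sum ranks with positive sign and with negative sign.
W+ = 5 + 8.5 + 3 + 6.5 + 6.5 + 1 + 3 = 33.5
W- = 8.5 + 3 = 11.5
(Check: W+ + W- = 45 should equal n(n+1)/2 = 45.)
Step 4: Test statistic W = min(W+, W-) = 11.5.
Step 5: Ties in |d|, so use the tie-corrected normal approximation.
        E[W] = n(n+1)/4 = 9*10/4 = 22.5.
        Tie groups: |d|=5 (t=3), |d|=7 (t=2), |d|=8 (t=2); sum(t^3 - t) = 36.
        Var[W] = n(n+1)(2n+1)/24 - sum(t^3-t)/48 = 1710/24 - 36/48 = 70.5.
        z = (W - E[W]) / sqrt(Var[W]) = (11.5 - 22.5) / 8.3964 = -1.3101.
        Two-sided p = 2*Phi(z) = 0.190168.
Step 6: alpha = 0.1. fail to reject H0.

W+ = 33.5, W- = 11.5, W = min = 11.5, p = 0.190168, fail to reject H0.


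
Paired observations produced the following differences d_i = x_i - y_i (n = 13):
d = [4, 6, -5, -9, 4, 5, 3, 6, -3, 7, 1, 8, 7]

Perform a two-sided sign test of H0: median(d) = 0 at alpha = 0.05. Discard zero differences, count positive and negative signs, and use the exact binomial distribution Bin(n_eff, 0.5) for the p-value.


Step 1: Discard zero differences. Original n = 13; n_eff = number of nonzero differences = 13.
Nonzero differences (with sign): +4, +6, -5, -9, +4, +5, +3, +6, -3, +7, +1, +8, +7
Step 2: Count signs: positive = 10, negative = 3.
Step 3: Under H0: P(positive) = 0.5, so the number of positives S ~ Bin(13, 0.5).
Step 4: Two-sided exact p-value = sum of Bin(13,0.5) probabilities at or below the observed probability = 0.092285.
Step 5: alpha = 0.05. fail to reject H0.

n_eff = 13, pos = 10, neg = 3, p = 0.092285, fail to reject H0.


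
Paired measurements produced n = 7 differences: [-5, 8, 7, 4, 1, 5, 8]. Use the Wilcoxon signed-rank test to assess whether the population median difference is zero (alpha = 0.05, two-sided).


Step 1: Drop any zero differences (none here) and take |d_i|.
|d| = [5, 8, 7, 4, 1, 5, 8]
Step 2: Midrank |d_i| (ties get averaged ranks).
ranks: |5|->3.5, |8|->6.5, |7|->5, |4|->2, |1|->1, |5|->3.5, |8|->6.5
Step 3: Attach original signs; sum ranks with positive sign and with negative sign.
W+ = 6.5 + 5 + 2 + 1 + 3.5 + 6.5 = 24.5
W- = 3.5 = 3.5
(Check: W+ + W- = 28 should equal n(n+1)/2 = 28.)
Step 4: Test statistic W = min(W+, W-) = 3.5.
Step 5: Ties in |d|, so use the tie-corrected normal approximation.
        E[W] = n(n+1)/4 = 7*8/4 = 14.
        Tie groups: |d|=5 (t=2), |d|=8 (t=2); sum(t^3 - t) = 12.
        Var[W] = n(n+1)(2n+1)/24 - sum(t^3-t)/48 = 840/24 - 12/48 = 34.75.
        z = (W - E[W]) / sqrt(Var[W]) = (3.5 - 14) / 5.8949 = -1.7812.
        Two-sided p = 2*Phi(z) = 0.074880.
Step 6: alpha = 0.05. fail to reject H0.

W+ = 24.5, W- = 3.5, W = min = 3.5, p = 0.074880, fail to reject H0.


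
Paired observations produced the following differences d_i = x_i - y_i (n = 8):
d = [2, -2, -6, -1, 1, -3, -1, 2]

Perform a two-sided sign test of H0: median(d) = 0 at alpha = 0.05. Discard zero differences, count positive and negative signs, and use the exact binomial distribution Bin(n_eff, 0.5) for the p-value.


Step 1: Discard zero differences. Original n = 8; n_eff = number of nonzero differences = 8.
Nonzero differences (with sign): +2, -2, -6, -1, +1, -3, -1, +2
Step 2: Count signs: positive = 3, negative = 5.
Step 3: Under H0: P(positive) = 0.5, so the number of positives S ~ Bin(8, 0.5).
Step 4: Two-sided exact p-value = sum of Bin(8,0.5) probabilities at or below the observed probability = 0.726562.
Step 5: alpha = 0.05. fail to reject H0.

n_eff = 8, pos = 3, neg = 5, p = 0.726562, fail to reject H0.


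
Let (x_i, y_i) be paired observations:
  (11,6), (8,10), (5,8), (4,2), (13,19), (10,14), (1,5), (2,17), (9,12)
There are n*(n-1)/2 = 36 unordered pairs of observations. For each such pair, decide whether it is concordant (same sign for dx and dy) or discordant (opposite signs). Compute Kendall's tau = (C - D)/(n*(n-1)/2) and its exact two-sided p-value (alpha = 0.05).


Step 1: Enumerate the 36 unordered pairs (i,j) with i<j and classify each by sign(x_j-x_i) * sign(y_j-y_i).
  (1,2):dx=-3,dy=+4->D; (1,3):dx=-6,dy=+2->D; (1,4):dx=-7,dy=-4->C; (1,5):dx=+2,dy=+13->C
  (1,6):dx=-1,dy=+8->D; (1,7):dx=-10,dy=-1->C; (1,8):dx=-9,dy=+11->D; (1,9):dx=-2,dy=+6->D
  (2,3):dx=-3,dy=-2->C; (2,4):dx=-4,dy=-8->C; (2,5):dx=+5,dy=+9->C; (2,6):dx=+2,dy=+4->C
  (2,7):dx=-7,dy=-5->C; (2,8):dx=-6,dy=+7->D; (2,9):dx=+1,dy=+2->C; (3,4):dx=-1,dy=-6->C
  (3,5):dx=+8,dy=+11->C; (3,6):dx=+5,dy=+6->C; (3,7):dx=-4,dy=-3->C; (3,8):dx=-3,dy=+9->D
  (3,9):dx=+4,dy=+4->C; (4,5):dx=+9,dy=+17->C; (4,6):dx=+6,dy=+12->C; (4,7):dx=-3,dy=+3->D
  (4,8):dx=-2,dy=+15->D; (4,9):dx=+5,dy=+10->C; (5,6):dx=-3,dy=-5->C; (5,7):dx=-12,dy=-14->C
  (5,8):dx=-11,dy=-2->C; (5,9):dx=-4,dy=-7->C; (6,7):dx=-9,dy=-9->C; (6,8):dx=-8,dy=+3->D
  (6,9):dx=-1,dy=-2->C; (7,8):dx=+1,dy=+12->C; (7,9):dx=+8,dy=+7->C; (8,9):dx=+7,dy=-5->D
Step 2: C = 25, D = 11, total pairs = 36.
Step 3: tau = (C - D)/(n(n-1)/2) = (25 - 11)/36 = 0.388889.
Step 4: Exact two-sided p-value (enumerate n! = 362880 permutations of y under H0): p = 0.180181.
Step 5: alpha = 0.05. fail to reject H0.

tau_b = 0.3889 (C=25, D=11), p = 0.180181, fail to reject H0.


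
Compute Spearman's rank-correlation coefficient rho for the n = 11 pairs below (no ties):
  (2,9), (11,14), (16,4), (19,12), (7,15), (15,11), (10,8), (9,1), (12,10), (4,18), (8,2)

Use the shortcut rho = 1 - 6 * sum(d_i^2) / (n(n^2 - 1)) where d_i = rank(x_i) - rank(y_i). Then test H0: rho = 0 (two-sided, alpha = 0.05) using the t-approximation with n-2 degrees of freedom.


Step 1: Rank x and y separately (midranks; no ties here).
rank(x): 2->1, 11->7, 16->10, 19->11, 7->3, 15->9, 10->6, 9->5, 12->8, 4->2, 8->4
rank(y): 9->5, 14->9, 4->3, 12->8, 15->10, 11->7, 8->4, 1->1, 10->6, 18->11, 2->2
Step 2: d_i = R_x(i) - R_y(i); compute d_i^2.
  (1-5)^2=16, (7-9)^2=4, (10-3)^2=49, (11-8)^2=9, (3-10)^2=49, (9-7)^2=4, (6-4)^2=4, (5-1)^2=16, (8-6)^2=4, (2-11)^2=81, (4-2)^2=4
sum(d^2) = 240.
Step 3: rho = 1 - 6*240 / (11*(11^2 - 1)) = 1 - 1440/1320 = -0.090909.
Step 4: Under H0, t = rho * sqrt((n-2)/(1-rho^2)) = -0.2739 ~ t(9).
Step 5: Two-sided p-value from the t-distribution with 9 df = 0.790373.
Step 6: alpha = 0.05. fail to reject H0.

rho = -0.0909, p = 0.790373, fail to reject H0 at alpha = 0.05.


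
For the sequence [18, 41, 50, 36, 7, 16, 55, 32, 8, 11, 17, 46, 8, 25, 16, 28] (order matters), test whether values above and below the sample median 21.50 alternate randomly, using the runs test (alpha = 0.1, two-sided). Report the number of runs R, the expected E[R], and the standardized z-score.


Step 1: Compute median = 21.50; label A = above, B = below.
Labels in order: BAAABBAABBBABABA  (n_A = 8, n_B = 8)
Step 2: Count runs R = 10.
Step 3: Under H0 (random ordering), E[R] = 2*n_A*n_B/(n_A+n_B) + 1 = 2*8*8/16 + 1 = 9.0000.
        Var[R] = 2*n_A*n_B*(2*n_A*n_B - n_A - n_B) / ((n_A+n_B)^2 * (n_A+n_B-1)) = 14336/3840 = 3.7333.
        SD[R] = 1.9322.
Step 4: Continuity-corrected z = (R - 0.5 - E[R]) / SD[R] = (10 - 0.5 - 9.0000) / 1.9322 = 0.2588.
Step 5: Two-sided p-value via normal approximation = 2*(1 - Phi(|z|)) = 0.795809.
Step 6: alpha = 0.1. fail to reject H0.

R = 10, z = 0.2588, p = 0.795809, fail to reject H0.


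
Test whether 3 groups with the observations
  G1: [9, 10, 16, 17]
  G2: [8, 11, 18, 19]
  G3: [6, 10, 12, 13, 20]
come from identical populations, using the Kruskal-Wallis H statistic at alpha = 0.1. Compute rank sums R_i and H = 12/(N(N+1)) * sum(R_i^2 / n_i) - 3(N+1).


Step 1: Combine all N = 13 observations and assign midranks.
sorted (value, group, rank): (6,G3,1), (8,G2,2), (9,G1,3), (10,G1,4.5), (10,G3,4.5), (11,G2,6), (12,G3,7), (13,G3,8), (16,G1,9), (17,G1,10), (18,G2,11), (19,G2,12), (20,G3,13)
Step 2: Sum ranks within each group.
R_1 = 26.5 (n_1 = 4)
R_2 = 31 (n_2 = 4)
R_3 = 33.5 (n_3 = 5)
Step 3: H = 12/(N(N+1)) * sum(R_i^2/n_i) - 3(N+1)
     = 12/(13*14) * (26.5^2/4 + 31^2/4 + 33.5^2/5) - 3*14
     = 0.065934 * 640.263 - 42
     = 0.215110.
Step 4: Ties present; correction factor C = 1 - 6/(13^3 - 13) = 0.997253. Corrected H = 0.215110 / 0.997253 = 0.215702.
Step 5: Under H0, H ~ chi^2(2); p-value = 0.897761.
Step 6: alpha = 0.1. fail to reject H0.

H = 0.2157, df = 2, p = 0.897761, fail to reject H0.


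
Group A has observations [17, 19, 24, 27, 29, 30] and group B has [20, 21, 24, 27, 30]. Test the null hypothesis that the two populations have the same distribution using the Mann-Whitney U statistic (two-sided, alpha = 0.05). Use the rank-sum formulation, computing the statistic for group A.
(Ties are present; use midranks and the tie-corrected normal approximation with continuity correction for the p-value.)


Step 1: Combine and sort all 11 observations; assign midranks.
sorted (value, group): (17,X), (19,X), (20,Y), (21,Y), (24,X), (24,Y), (27,X), (27,Y), (29,X), (30,X), (30,Y)
ranks: 17->1, 19->2, 20->3, 21->4, 24->5.5, 24->5.5, 27->7.5, 27->7.5, 29->9, 30->10.5, 30->10.5
Step 2: Rank sum for X: R1 = 1 + 2 + 5.5 + 7.5 + 9 + 10.5 = 35.5.
Step 3: U_X = R1 - n1(n1+1)/2 = 35.5 - 6*7/2 = 35.5 - 21 = 14.5.
       U_Y = n1*n2 - U_X = 30 - 14.5 = 15.5.
Step 4: Ties are present, so use the tie-corrected normal approximation (with continuity correction) for the p-value.
Step 5: p-value = 1.000000; compare to alpha = 0.05. fail to reject H0.

U_X = 14.5, p = 1.000000, fail to reject H0 at alpha = 0.05.


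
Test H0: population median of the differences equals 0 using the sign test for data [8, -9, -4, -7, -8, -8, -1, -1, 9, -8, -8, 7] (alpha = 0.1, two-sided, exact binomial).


Step 1: Discard zero differences. Original n = 12; n_eff = number of nonzero differences = 12.
Nonzero differences (with sign): +8, -9, -4, -7, -8, -8, -1, -1, +9, -8, -8, +7
Step 2: Count signs: positive = 3, negative = 9.
Step 3: Under H0: P(positive) = 0.5, so the number of positives S ~ Bin(12, 0.5).
Step 4: Two-sided exact p-value = sum of Bin(12,0.5) probabilities at or below the observed probability = 0.145996.
Step 5: alpha = 0.1. fail to reject H0.

n_eff = 12, pos = 3, neg = 9, p = 0.145996, fail to reject H0.


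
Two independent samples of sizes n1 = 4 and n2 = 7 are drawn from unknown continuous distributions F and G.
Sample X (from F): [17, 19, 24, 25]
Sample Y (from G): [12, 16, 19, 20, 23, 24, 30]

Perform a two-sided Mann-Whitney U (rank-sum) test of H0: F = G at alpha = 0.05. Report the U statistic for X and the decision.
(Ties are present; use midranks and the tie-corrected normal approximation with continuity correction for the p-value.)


Step 1: Combine and sort all 11 observations; assign midranks.
sorted (value, group): (12,Y), (16,Y), (17,X), (19,X), (19,Y), (20,Y), (23,Y), (24,X), (24,Y), (25,X), (30,Y)
ranks: 12->1, 16->2, 17->3, 19->4.5, 19->4.5, 20->6, 23->7, 24->8.5, 24->8.5, 25->10, 30->11
Step 2: Rank sum for X: R1 = 3 + 4.5 + 8.5 + 10 = 26.
Step 3: U_X = R1 - n1(n1+1)/2 = 26 - 4*5/2 = 26 - 10 = 16.
       U_Y = n1*n2 - U_X = 28 - 16 = 12.
Step 4: Ties are present, so use the tie-corrected normal approximation (with continuity correction) for the p-value.
Step 5: p-value = 0.775820; compare to alpha = 0.05. fail to reject H0.

U_X = 16, p = 0.775820, fail to reject H0 at alpha = 0.05.


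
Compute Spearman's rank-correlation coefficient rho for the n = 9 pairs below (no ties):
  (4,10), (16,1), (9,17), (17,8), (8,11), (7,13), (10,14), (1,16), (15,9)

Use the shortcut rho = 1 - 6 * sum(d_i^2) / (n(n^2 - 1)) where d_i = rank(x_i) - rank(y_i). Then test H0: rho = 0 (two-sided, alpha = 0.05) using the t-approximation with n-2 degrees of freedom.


Step 1: Rank x and y separately (midranks; no ties here).
rank(x): 4->2, 16->8, 9->5, 17->9, 8->4, 7->3, 10->6, 1->1, 15->7
rank(y): 10->4, 1->1, 17->9, 8->2, 11->5, 13->6, 14->7, 16->8, 9->3
Step 2: d_i = R_x(i) - R_y(i); compute d_i^2.
  (2-4)^2=4, (8-1)^2=49, (5-9)^2=16, (9-2)^2=49, (4-5)^2=1, (3-6)^2=9, (6-7)^2=1, (1-8)^2=49, (7-3)^2=16
sum(d^2) = 194.
Step 3: rho = 1 - 6*194 / (9*(9^2 - 1)) = 1 - 1164/720 = -0.616667.
Step 4: Under H0, t = rho * sqrt((n-2)/(1-rho^2)) = -2.0725 ~ t(7).
Step 5: Two-sided p-value from the t-distribution with 7 df = 0.076929.
Step 6: alpha = 0.05. fail to reject H0.

rho = -0.6167, p = 0.076929, fail to reject H0 at alpha = 0.05.


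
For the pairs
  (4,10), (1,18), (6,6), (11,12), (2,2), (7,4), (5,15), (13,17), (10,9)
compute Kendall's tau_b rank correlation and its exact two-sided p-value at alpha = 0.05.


Step 1: Enumerate the 36 unordered pairs (i,j) with i<j and classify each by sign(x_j-x_i) * sign(y_j-y_i).
  (1,2):dx=-3,dy=+8->D; (1,3):dx=+2,dy=-4->D; (1,4):dx=+7,dy=+2->C; (1,5):dx=-2,dy=-8->C
  (1,6):dx=+3,dy=-6->D; (1,7):dx=+1,dy=+5->C; (1,8):dx=+9,dy=+7->C; (1,9):dx=+6,dy=-1->D
  (2,3):dx=+5,dy=-12->D; (2,4):dx=+10,dy=-6->D; (2,5):dx=+1,dy=-16->D; (2,6):dx=+6,dy=-14->D
  (2,7):dx=+4,dy=-3->D; (2,8):dx=+12,dy=-1->D; (2,9):dx=+9,dy=-9->D; (3,4):dx=+5,dy=+6->C
  (3,5):dx=-4,dy=-4->C; (3,6):dx=+1,dy=-2->D; (3,7):dx=-1,dy=+9->D; (3,8):dx=+7,dy=+11->C
  (3,9):dx=+4,dy=+3->C; (4,5):dx=-9,dy=-10->C; (4,6):dx=-4,dy=-8->C; (4,7):dx=-6,dy=+3->D
  (4,8):dx=+2,dy=+5->C; (4,9):dx=-1,dy=-3->C; (5,6):dx=+5,dy=+2->C; (5,7):dx=+3,dy=+13->C
  (5,8):dx=+11,dy=+15->C; (5,9):dx=+8,dy=+7->C; (6,7):dx=-2,dy=+11->D; (6,8):dx=+6,dy=+13->C
  (6,9):dx=+3,dy=+5->C; (7,8):dx=+8,dy=+2->C; (7,9):dx=+5,dy=-6->D; (8,9):dx=-3,dy=-8->C
Step 2: C = 20, D = 16, total pairs = 36.
Step 3: tau = (C - D)/(n(n-1)/2) = (20 - 16)/36 = 0.111111.
Step 4: Exact two-sided p-value (enumerate n! = 362880 permutations of y under H0): p = 0.761414.
Step 5: alpha = 0.05. fail to reject H0.

tau_b = 0.1111 (C=20, D=16), p = 0.761414, fail to reject H0.


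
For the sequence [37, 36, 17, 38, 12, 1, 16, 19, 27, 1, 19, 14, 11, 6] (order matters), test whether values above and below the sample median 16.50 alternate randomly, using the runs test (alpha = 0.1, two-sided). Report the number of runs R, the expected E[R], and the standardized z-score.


Step 1: Compute median = 16.50; label A = above, B = below.
Labels in order: AAAABBBAABABBB  (n_A = 7, n_B = 7)
Step 2: Count runs R = 6.
Step 3: Under H0 (random ordering), E[R] = 2*n_A*n_B/(n_A+n_B) + 1 = 2*7*7/14 + 1 = 8.0000.
        Var[R] = 2*n_A*n_B*(2*n_A*n_B - n_A - n_B) / ((n_A+n_B)^2 * (n_A+n_B-1)) = 8232/2548 = 3.2308.
        SD[R] = 1.7974.
Step 4: Continuity-corrected z = (R + 0.5 - E[R]) / SD[R] = (6 + 0.5 - 8.0000) / 1.7974 = -0.8345.
Step 5: Two-sided p-value via normal approximation = 2*(1 - Phi(|z|)) = 0.403986.
Step 6: alpha = 0.1. fail to reject H0.

R = 6, z = -0.8345, p = 0.403986, fail to reject H0.


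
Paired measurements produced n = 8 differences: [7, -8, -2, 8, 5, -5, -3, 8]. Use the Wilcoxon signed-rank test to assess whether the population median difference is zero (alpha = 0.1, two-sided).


Step 1: Drop any zero differences (none here) and take |d_i|.
|d| = [7, 8, 2, 8, 5, 5, 3, 8]
Step 2: Midrank |d_i| (ties get averaged ranks).
ranks: |7|->5, |8|->7, |2|->1, |8|->7, |5|->3.5, |5|->3.5, |3|->2, |8|->7
Step 3: Attach original signs; sum ranks with positive sign and with negative sign.
W+ = 5 + 7 + 3.5 + 7 = 22.5
W- = 7 + 1 + 3.5 + 2 = 13.5
(Check: W+ + W- = 36 should equal n(n+1)/2 = 36.)
Step 4: Test statistic W = min(W+, W-) = 13.5.
Step 5: Ties in |d|, so use the tie-corrected normal approximation.
        E[W] = n(n+1)/4 = 8*9/4 = 18.
        Tie groups: |d|=5 (t=2), |d|=8 (t=3); sum(t^3 - t) = 30.
        Var[W] = n(n+1)(2n+1)/24 - sum(t^3-t)/48 = 1224/24 - 30/48 = 50.375.
        z = (W - E[W]) / sqrt(Var[W]) = (13.5 - 18) / 7.0975 = -0.6340.
        Two-sided p = 2*Phi(z) = 0.526066.
Step 6: alpha = 0.1. fail to reject H0.

W+ = 22.5, W- = 13.5, W = min = 13.5, p = 0.526066, fail to reject H0.
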